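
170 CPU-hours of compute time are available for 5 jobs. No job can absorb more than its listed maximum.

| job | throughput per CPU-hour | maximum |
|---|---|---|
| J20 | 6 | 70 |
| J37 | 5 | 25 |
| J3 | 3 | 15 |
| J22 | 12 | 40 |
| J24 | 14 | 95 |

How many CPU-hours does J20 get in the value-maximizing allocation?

35

Highest throughput per CPU-hour first: J24 14 > J22 12 > J20 6 > J37 5 > J3 3.
J24: +95 to 95 (cap) — 75 left.
J22 takes 40 to reach its cap of 40 — 35 left.
J20: +35 (room for 70) → 35. Pool exhausted.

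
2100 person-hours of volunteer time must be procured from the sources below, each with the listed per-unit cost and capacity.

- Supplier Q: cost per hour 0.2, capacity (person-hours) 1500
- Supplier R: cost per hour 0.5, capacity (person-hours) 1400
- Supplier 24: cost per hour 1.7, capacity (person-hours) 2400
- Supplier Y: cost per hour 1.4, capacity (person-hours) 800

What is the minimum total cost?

600

Use sources in increasing cost order.
Supplier Q at 0.2: take all 1500 person-hours ; 600 still needed.
Take 600 from Supplier R at 0.5 to finish.
Supplier Y, Supplier 24: unused.
Cost = 1500×0.2 + 600×0.5 = 600.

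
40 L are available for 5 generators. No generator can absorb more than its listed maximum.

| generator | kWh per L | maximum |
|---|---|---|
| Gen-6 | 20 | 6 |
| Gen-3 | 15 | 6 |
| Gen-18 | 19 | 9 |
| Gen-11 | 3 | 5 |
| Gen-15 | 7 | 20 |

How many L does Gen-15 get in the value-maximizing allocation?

Rank by kWh per L: Gen-6 20 > Gen-18 19 > Gen-3 15 > Gen-15 7 > Gen-11 3.
Give Gen-6 6 to hit its cap of 6 → 34 left.
Gen-18 takes 9 to reach its cap of 9 → 25 left.
Gen-3: +6 to 6 (cap) → 19 left.
Gen-15: +19 (room for 20) → 19. Pool exhausted.

19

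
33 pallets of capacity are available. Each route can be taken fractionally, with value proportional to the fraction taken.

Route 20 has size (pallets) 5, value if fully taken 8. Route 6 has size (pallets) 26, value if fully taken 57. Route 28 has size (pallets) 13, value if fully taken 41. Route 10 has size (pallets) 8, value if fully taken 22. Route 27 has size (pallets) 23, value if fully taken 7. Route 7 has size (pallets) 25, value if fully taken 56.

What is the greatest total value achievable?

89.88

Rank by value-to-size ratio: Route 28 41/13≈3.15, Route 10 22/8≈2.75, Route 7 56/25≈2.24, Route 6 57/26≈2.19, Route 20 8/5≈1.6, Route 27 7/23≈0.304.
All 13 pallets of Route 28 fit (value 41) → 20 remain.
Take all of Route 10 (8 pallets, value 22) → 12 pallets left.
12 pallets left: a 12/25 share of Route 7 gives 56×12/25 = 26.88.
Total value = 89.88.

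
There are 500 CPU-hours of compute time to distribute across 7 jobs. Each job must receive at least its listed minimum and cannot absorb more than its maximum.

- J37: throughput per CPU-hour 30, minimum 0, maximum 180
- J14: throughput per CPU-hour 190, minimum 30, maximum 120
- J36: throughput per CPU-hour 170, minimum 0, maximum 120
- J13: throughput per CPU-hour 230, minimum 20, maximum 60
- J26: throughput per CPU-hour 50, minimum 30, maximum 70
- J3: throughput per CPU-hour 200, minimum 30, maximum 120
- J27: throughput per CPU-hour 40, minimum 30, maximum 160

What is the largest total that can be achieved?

84700

Meeting every minimum uses 0+30+0+20+30+30+30 = 140 CPU-hours, leaving 360.
Rank by throughput per CPU-hour: J13 230 > J3 200 > J14 190 > J36 170 > J26 50 > J27 40 > J37 30.
J13: +40 to 60 (cap) → 320 left.
Give J3 90 more to hit its cap of 120 → 230 left.
J14 takes 90 more to reach its cap of 120 → 140 left.
J36 takes 120 more to reach its cap of 120 → 20 left.
Only 20 left; J26 takes them to reach 50.
Total = 190×120 + 170×120 + 230×60 + 50×50 + 200×120 + 40×30 = 84700.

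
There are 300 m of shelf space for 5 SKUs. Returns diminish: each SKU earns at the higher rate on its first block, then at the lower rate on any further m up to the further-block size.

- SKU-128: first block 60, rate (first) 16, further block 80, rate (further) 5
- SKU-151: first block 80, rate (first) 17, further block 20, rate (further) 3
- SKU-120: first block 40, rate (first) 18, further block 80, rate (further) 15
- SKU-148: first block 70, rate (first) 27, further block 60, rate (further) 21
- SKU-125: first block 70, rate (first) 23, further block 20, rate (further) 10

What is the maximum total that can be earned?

Treat each block as its own option and order by rate: SKU-148/T1 27 > SKU-125/T1 23 > SKU-148/T2 21 > SKU-120/T1 18 > SKU-151/T1 17 > SKU-128/T1 16 > SKU-120/T2 15 > SKU-125/T2 10 > SKU-128/T2 5 > SKU-151/T2 3.
SKU-148/T1 (27): +70 → 230 left.
Fill SKU-125 T1 block (70 at 23) → 160 left.
SKU-148 T2 at 21: fill all 60 → 100 left.
Fill SKU-120 T1 block (40 at 18) → 60 left.
SKU-151 T1 at 17: only 60 left, fill 60.
Total = 27×70 + 23×70 + 21×60 + 18×40 + 17×60 = 6500.

6500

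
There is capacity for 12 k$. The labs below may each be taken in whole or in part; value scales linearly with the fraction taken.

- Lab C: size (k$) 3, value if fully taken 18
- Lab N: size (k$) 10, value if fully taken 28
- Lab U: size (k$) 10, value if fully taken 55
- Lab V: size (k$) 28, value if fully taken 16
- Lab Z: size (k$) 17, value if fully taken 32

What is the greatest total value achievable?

Sort by value density: Lab C 18/3≈6, Lab U 55/10≈5.5, Lab N 28/10≈2.8, Lab Z 32/17≈1.88, Lab V 16/28≈0.571.
Lab C: take in full, 3 k$ for value 18 → 9 left.
Fill the last 9 k$ with part of Lab U: 9/10 of it earns 49.5.
Total value = 67.5.

67.5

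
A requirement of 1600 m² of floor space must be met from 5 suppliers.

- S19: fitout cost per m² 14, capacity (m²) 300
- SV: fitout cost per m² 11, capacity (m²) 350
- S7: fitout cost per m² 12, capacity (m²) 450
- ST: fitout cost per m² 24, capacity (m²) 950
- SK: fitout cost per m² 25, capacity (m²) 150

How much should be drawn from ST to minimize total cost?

Cheapest first:
SV (11): use full 350 — 1250 m² to go.
S7 at 12: take all 450 m² — 800 still needed.
Take 300 from S19 at 14 — need 500 more.
ST (24): take the remaining 500 — done.
SK: unused.

500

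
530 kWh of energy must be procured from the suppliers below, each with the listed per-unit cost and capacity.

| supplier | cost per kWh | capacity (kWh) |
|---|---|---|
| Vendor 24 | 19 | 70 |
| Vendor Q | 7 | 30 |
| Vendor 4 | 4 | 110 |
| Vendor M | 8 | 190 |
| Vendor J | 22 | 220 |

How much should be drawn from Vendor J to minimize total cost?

Cheapest first:
Vendor 4 at 4: take all 110 kWh ; 420 still needed.
Vendor Q (7): use full 30 ; 390 kWh to go.
Vendor M at 8: take all 190 kWh ; 200 still needed.
Vendor 24 (19): use full 70 ; 130 kWh to go.
Vendor J at 22: take 130 of its 220 ; requirement met.

130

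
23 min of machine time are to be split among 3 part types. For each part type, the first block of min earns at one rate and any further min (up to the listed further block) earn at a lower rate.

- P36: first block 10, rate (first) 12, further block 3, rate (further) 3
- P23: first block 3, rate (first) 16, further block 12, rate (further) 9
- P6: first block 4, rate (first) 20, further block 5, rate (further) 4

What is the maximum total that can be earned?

Rank every tier by rate: P6/first 20 > P23/first 16 > P36/first 12 > P23/second 9 > P6/second 4 > P36/second 3.
Fill P6 first block (4 at 20) — 19 left.
P23/first (16): +3 — 16 left.
P36/first (12): +10 — 6 left.
6 remain; put them into P23 second at 9.
Total = 20×4 + 16×3 + 12×10 + 9×6 = 302.

302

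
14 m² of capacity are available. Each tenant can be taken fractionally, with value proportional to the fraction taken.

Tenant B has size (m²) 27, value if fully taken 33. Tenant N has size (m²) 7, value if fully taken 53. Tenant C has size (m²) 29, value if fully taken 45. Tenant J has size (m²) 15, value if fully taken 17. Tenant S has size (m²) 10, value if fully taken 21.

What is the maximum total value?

Rank by value-to-size ratio: Tenant N 53/7≈7.57, Tenant S 21/10≈2.1, Tenant C 45/29≈1.55, Tenant B 33/27≈1.22, Tenant J 17/15≈1.13.
Take all of Tenant N (7 m², value 53) ; 7 m² left.
Only 7 m² remain; take 7/10 of Tenant S for value 21×7/10 = 14.7.
Total value = 67.7.

67.7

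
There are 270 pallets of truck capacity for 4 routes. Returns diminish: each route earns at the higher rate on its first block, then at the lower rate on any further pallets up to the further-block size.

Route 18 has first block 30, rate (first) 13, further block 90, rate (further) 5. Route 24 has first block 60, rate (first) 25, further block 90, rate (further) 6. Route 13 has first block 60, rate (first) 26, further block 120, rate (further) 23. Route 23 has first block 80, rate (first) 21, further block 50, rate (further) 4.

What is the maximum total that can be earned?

Rank every tier by rate: Route 13/tier1 26 > Route 24/tier1 25 > Route 13/tier2 23 > Route 23/tier1 21 > Route 18/tier1 13 > Route 24/tier2 6 > Route 18/tier2 5 > Route 23/tier2 4.
Fill Route 13 tier1 block (60 at 26) — 210 left.
Route 24 tier1 at 25: fill all 60 — 150 left.
Route 13/tier2 (23): +120 — 30 left.
Route 23/tier1: +30 of 80 at 21; pool empty.
Total = 26×60 + 25×60 + 23×120 + 21×30 = 6450.

6450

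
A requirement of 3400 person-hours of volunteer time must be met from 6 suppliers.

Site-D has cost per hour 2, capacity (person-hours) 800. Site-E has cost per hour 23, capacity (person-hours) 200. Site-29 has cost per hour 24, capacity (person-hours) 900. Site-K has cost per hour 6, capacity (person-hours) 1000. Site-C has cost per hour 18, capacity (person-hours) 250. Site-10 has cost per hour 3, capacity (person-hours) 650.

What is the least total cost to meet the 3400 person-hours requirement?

30650

Fill from the cheapest supplier first.
Take 800 from Site-D at 2 — need 2600 more.
Take 650 from Site-10 at 3 — need 1950 more.
Site-K at 6: take all 1000 person-hours — 950 still needed.
Site-C (18): use full 250 — 700 person-hours to go.
Site-E (23): use full 200 — 500 person-hours to go.
Site-29 (24): take the remaining 500 — done.
Cost = 800×2 + 650×3 + 1000×6 + 250×18 + 200×23 + 500×24 = 30650.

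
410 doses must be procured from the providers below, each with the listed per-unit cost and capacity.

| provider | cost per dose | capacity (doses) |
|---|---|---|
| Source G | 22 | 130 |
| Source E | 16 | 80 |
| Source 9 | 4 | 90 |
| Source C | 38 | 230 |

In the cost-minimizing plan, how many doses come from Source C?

110

Fill from the cheapest provider first.
Source 9 at 4: take all 90 doses ; 320 still needed.
Source E at 16: take all 80 doses ; 240 still needed.
Source G at 22: take all 130 doses ; 110 still needed.
Source C at 38: take 110 of its 230 ; requirement met.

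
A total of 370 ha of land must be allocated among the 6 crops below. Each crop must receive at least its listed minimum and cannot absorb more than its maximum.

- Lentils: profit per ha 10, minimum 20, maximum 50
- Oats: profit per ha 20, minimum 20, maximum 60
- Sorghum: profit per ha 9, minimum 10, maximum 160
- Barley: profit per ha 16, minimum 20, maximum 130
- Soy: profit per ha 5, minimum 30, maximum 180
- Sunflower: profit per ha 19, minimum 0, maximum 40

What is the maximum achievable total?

5230

Meeting every minimum uses 20+20+10+20+30+0 = 100 ha, leaving 270.
Order the crops by profit per ha: Oats 20 > Sunflower 19 > Barley 16 > Lentils 10 > Sorghum 9 > Soy 5.
Oats: +40 to 60 (cap) ; 230 left.
Give Sunflower 40 more to hit its cap of 40 ; 190 left.
Give Barley 110 more to hit its cap of 130 ; 80 left.
Give Lentils 30 more to hit its cap of 50 ; 50 left.
Only 50 left; Sorghum takes them to reach 60.
Total = 10×50 + 20×60 + 9×60 + 16×130 + 5×30 + 19×40 = 5230.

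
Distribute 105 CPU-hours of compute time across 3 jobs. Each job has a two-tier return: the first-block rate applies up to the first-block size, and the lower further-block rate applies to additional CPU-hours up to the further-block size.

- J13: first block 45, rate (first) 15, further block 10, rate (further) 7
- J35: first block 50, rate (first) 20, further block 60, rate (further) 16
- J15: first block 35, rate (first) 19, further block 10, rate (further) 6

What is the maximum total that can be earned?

1985

Treat each block as its own option and order by rate: J35/first 20 > J15/first 19 > J35/second 16 > J13/first 15 > J13/second 7 > J15/second 6.
J35 first at 20: fill all 50 → 55 left.
Fill J15 first block (35 at 19) → 20 left.
J35/second: +20 of 60 at 16; pool empty.
Total = 20×50 + 19×35 + 16×20 = 1985.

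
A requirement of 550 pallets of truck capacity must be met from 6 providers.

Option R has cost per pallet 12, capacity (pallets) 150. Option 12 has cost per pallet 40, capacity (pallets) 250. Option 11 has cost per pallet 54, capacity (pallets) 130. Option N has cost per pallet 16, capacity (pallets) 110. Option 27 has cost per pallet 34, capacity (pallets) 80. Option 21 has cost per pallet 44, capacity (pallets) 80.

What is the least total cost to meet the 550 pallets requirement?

14680

Fill from the cheapest provider first.
Option R (12): use full 150 → 400 pallets to go.
Option N at 16: take all 110 pallets → 290 still needed.
Take 80 from Option 27 at 34 → need 210 more.
Option 12 at 40: take 210 of its 250 → requirement met.
Option 21, Option 11: unused.
Cost = 150×12 + 110×16 + 80×34 + 210×40 = 14680.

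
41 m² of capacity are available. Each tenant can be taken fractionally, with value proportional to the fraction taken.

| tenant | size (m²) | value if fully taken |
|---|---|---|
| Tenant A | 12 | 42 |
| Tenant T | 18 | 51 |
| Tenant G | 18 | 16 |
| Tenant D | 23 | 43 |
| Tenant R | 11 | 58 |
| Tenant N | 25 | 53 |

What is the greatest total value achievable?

Sort by value density: Tenant R 58/11≈5.27, Tenant A 42/12≈3.5, Tenant T 51/18≈2.83, Tenant N 53/25≈2.12, Tenant D 43/23≈1.87, Tenant G 16/18≈0.889.
Tenant R: take in full, 11 m² for value 58 — 30 left.
All 12 m² of Tenant A fit (value 42) — 18 remain.
All 18 m² of Tenant T fit (value 51) — 0 remain.
Total value = 151.

151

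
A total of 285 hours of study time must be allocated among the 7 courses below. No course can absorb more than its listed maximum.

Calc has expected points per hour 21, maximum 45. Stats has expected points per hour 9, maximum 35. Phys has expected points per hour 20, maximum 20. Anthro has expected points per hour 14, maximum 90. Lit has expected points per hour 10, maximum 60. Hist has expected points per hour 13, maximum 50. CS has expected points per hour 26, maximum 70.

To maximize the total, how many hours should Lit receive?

Highest expected points per hour first: CS 26 > Calc 21 > Phys 20 > Anthro 14 > Hist 13 > Lit 10 > Stats 9.
Give CS 70 to hit its cap of 70 → 215 left.
Calc: +45 to 45 (cap) → 170 left.
Phys: +20 to 20 (cap) → 150 left.
Anthro takes 90 to reach its cap of 90 → 60 left.
Hist: +50 to 50 (cap) → 10 left.
Lit: +10 (room for 60) → 10. Pool exhausted.

10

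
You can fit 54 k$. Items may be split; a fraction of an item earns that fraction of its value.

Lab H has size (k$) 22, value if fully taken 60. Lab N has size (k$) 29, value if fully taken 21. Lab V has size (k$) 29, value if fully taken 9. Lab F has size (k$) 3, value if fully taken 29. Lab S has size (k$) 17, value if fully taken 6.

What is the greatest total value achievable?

Best value per unit of size first: Lab F 29/3≈9.67, Lab H 60/22≈2.73, Lab N 21/29≈0.724, Lab S 6/17≈0.353, Lab V 9/29≈0.31.
Lab F: take in full, 3 k$ for value 29 ; 51 left.
Take all of Lab H (22 k$, value 60) ; 29 k$ left.
All 29 k$ of Lab N fit (value 21) ; 0 remain.
Total value = 110.

110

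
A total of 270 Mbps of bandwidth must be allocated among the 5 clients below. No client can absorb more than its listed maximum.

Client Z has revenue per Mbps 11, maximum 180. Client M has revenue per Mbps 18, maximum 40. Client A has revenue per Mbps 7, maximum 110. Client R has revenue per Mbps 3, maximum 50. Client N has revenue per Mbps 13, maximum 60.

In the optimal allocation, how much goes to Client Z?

170

Order the clients by revenue per Mbps: Client M 18 > Client N 13 > Client Z 11 > Client A 7 > Client R 3.
Client M: +40 to 40 (cap) — 230 left.
Give Client N 60 to hit its cap of 60 — 170 left.
Client Z has room for 180 but only 170 remain, so it gets 170.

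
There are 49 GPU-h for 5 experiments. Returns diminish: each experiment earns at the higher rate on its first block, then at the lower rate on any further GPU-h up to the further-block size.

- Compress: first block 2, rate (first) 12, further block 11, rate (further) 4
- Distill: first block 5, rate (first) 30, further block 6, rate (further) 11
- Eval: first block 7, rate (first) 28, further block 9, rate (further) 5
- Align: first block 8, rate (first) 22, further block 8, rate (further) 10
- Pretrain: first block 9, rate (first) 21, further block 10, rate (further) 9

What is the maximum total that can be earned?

917

Rank every tier by rate: Distill/T1 30 > Eval/T1 28 > Align/T1 22 > Pretrain/T1 21 > Compress/T1 12 > Distill/T2 11 > Align/T2 10 > Pretrain/T2 9 > Eval/T2 5 > Compress/T2 4.
Fill Distill T1 block (5 at 30) — 44 left.
Fill Eval T1 block (7 at 28) — 37 left.
Align T1 at 22: fill all 8 — 29 left.
Pretrain/T1 (21): +9 — 20 left.
Compress/T1 (12): +2 — 18 left.
Distill T2 at 11: fill all 6 — 12 left.
Align T2 at 10: fill all 8 — 4 left.
4 remain; put them into Pretrain T2 at 9.
Total = 30×5 + 28×7 + 22×8 + 21×9 + 12×2 + 11×6 + 10×8 + 9×4 = 917.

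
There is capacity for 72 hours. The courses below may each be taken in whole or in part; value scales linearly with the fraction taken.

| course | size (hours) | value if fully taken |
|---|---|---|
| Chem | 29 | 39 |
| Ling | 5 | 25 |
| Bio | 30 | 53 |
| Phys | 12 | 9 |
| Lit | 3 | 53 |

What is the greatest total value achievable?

173.75

Sort by value density: Lit 53/3≈17.7, Ling 25/5≈5, Bio 53/30≈1.77, Chem 39/29≈1.34, Phys 9/12≈0.75.
Take all of Lit (3 hours, value 53) — 69 hours left.
All 5 hours of Ling fit (value 25) — 64 remain.
All 30 hours of Bio fit (value 53) — 34 remain.
Chem: take in full, 29 hours for value 39 — 5 left.
Fill the last 5 hours with part of Phys: 5/12 of it earns 3.75.
Total value = 173.75.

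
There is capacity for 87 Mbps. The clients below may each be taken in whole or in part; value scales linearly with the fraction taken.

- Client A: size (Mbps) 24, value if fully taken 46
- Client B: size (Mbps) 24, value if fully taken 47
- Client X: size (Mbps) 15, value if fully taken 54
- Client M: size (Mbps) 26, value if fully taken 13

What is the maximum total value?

159

Rank by value-to-size ratio: Client X 54/15≈3.6, Client B 47/24≈1.96, Client A 46/24≈1.92, Client M 13/26≈0.5.
Client X: take in full, 15 Mbps for value 54 ; 72 left.
All 24 Mbps of Client B fit (value 47) ; 48 remain.
All 24 Mbps of Client A fit (value 46) ; 24 remain.
24 Mbps left: a 24/26 share of Client M gives 13×24/26 = 12.
Total value = 159.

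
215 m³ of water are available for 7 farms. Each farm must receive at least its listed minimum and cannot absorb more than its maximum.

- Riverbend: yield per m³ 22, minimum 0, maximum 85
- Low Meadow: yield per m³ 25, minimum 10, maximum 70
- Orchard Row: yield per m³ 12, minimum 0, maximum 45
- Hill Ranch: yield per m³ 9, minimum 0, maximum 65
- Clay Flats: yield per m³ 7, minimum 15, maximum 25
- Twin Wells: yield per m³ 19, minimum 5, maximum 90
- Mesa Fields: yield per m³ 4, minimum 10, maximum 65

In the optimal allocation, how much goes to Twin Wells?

35

Meeting every minimum uses 0+10+0+0+15+5+10 = 40 m³, leaving 175.
Highest yield per m³ first: Low Meadow 25 > Riverbend 22 > Twin Wells 19 > Orchard Row 12 > Hill Ranch 9 > Clay Flats 7 > Mesa Fields 4.
Low Meadow: +60 to 70 (cap) ; 115 left.
Give Riverbend 85 more to hit its cap of 85 ; 30 left.
Twin Wells: +30 (room for 85) → 35. Pool exhausted.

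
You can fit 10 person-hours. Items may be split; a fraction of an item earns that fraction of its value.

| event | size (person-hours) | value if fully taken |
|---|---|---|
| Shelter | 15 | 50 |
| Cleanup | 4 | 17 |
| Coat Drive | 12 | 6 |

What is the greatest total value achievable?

Rank by value-to-size ratio: Cleanup 17/4≈4.25, Shelter 50/15≈3.33, Coat Drive 6/12≈0.5.
Take all of Cleanup (4 person-hours, value 17) — 6 person-hours left.
6 person-hours left: a 6/15 share of Shelter gives 50×6/15 = 20.
Total value = 37.

37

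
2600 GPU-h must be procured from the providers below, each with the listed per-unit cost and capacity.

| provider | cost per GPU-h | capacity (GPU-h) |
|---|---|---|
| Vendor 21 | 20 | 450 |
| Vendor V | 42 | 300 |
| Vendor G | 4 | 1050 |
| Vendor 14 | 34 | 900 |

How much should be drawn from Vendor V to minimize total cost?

Use providers in increasing cost order.
Vendor G (4): use full 1050 → 1550 GPU-h to go.
Vendor 21 at 20: take all 450 GPU-h → 1100 still needed.
Take 900 from Vendor 14 at 34 → need 200 more.
Vendor V at 42: take 200 of its 300 → requirement met.

200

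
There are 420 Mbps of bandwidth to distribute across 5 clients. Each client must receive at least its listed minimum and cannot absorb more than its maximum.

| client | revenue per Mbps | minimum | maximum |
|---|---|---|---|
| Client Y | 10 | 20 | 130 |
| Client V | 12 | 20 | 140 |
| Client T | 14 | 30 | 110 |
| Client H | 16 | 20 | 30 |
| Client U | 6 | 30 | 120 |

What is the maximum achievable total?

Meeting every minimum uses 20+20+30+20+30 = 120 Mbps, leaving 300.
Order the clients by revenue per Mbps: Client H 16 > Client T 14 > Client V 12 > Client Y 10 > Client U 6.
Client H takes 10 more to reach its cap of 30 ; 290 left.
Client T takes 80 more to reach its cap of 110 ; 210 left.
Client V takes 120 more to reach its cap of 140 ; 90 left.
Only 90 left; Client Y takes them to reach 110.
Total = 10×110 + 12×140 + 14×110 + 16×30 + 6×30 = 4980.

4980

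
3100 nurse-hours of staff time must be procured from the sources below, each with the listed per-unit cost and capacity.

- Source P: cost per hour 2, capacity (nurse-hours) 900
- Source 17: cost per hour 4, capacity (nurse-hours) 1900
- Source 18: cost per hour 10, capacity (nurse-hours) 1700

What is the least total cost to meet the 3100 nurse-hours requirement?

Cheapest first:
Source P at 2: take all 900 nurse-hours — 2200 still needed.
Source 17 (4): use full 1900 — 300 nurse-hours to go.
Source 18 at 10: take 300 of its 1700 — requirement met.
Cost = 900×2 + 1900×4 + 300×10 = 12400.

12400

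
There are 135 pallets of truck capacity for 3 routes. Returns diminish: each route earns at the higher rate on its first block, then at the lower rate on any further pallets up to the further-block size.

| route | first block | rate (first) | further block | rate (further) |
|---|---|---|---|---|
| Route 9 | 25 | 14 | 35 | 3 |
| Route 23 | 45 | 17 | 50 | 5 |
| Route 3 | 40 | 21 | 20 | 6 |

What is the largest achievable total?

2100

Rank every tier by rate: Route 3/T1 21 > Route 23/T1 17 > Route 9/T1 14 > Route 3/T2 6 > Route 23/T2 5 > Route 9/T2 3.
Route 3/T1 (21): +40 ; 95 left.
Fill Route 23 T1 block (45 at 17) ; 50 left.
Route 9 T1 at 14: fill all 25 ; 25 left.
Route 3 T2 at 6: fill all 20 ; 5 left.
Route 23/T2: +5 of 50 at 5; pool empty.
Total = 21×40 + 17×45 + 14×25 + 6×20 + 5×5 = 2100.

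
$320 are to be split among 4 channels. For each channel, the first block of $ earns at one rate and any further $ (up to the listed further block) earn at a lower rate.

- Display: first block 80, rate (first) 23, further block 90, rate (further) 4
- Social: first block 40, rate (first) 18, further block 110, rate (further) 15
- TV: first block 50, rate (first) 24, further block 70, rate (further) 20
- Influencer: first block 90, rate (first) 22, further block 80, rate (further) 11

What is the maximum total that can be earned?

Order all 8 blocks by rate: TV/T1 24 > Display/T1 23 > Influencer/T1 22 > TV/T2 20 > Social/T1 18 > Social/T2 15 > Influencer/T2 11 > Display/T2 4.
TV/T1 (24): +50 — 270 left.
Fill Display T1 block (80 at 23) — 190 left.
Influencer/T1 (22): +90 — 100 left.
TV/T2 (20): +70 — 30 left.
30 remain; put them into Social T1 at 18.
Total = 24×50 + 23×80 + 22×90 + 20×70 + 18×30 = 6960.

6960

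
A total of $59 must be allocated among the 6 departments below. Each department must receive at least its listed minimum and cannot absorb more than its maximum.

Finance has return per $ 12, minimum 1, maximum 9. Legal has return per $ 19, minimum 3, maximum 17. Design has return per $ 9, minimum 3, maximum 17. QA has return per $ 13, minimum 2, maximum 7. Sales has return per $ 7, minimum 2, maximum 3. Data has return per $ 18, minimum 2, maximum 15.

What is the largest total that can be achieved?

Meeting every minimum uses 1+3+3+2+2+2 = 13 $, leaving 46.
Order the departments by return per $: Legal 19 > Data 18 > QA 13 > Finance 12 > Design 9 > Sales 7.
Legal: +14 to 17 (cap) → 32 left.
Data takes 13 more to reach its cap of 15 → 19 left.
QA: +5 to 7 (cap) → 14 left.
Give Finance 8 more to hit its cap of 9 → 6 left.
Only 6 left; Design takes them to reach 9.
Total = 12×9 + 19×17 + 9×9 + 13×7 + 7×2 + 18×15 = 887.

887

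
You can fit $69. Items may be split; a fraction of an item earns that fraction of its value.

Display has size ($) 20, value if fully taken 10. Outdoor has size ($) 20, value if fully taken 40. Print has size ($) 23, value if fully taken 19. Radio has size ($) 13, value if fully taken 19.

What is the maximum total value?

84.5

Rank by value-to-size ratio: Outdoor 40/20≈2, Radio 19/13≈1.46, Print 19/23≈0.826, Display 10/20≈0.5.
All 20 $ of Outdoor fit (value 40) — 49 remain.
All 13 $ of Radio fit (value 19) — 36 remain.
Take all of Print (23 $, value 19) — 13 $ left.
Only 13 $ remain; take 13/20 of Display for value 10×13/20 = 6.5.
Total value = 84.5.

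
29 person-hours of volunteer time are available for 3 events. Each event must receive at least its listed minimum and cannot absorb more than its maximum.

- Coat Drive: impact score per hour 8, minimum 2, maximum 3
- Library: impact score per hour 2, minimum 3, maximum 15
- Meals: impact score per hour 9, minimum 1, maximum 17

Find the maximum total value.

195

Meeting every minimum uses 2+3+1 = 6 person-hours, leaving 23.
Order the events by impact score per hour: Meals 9 > Coat Drive 8 > Library 2.
Meals: +16 to 17 (cap) — 7 left.
Coat Drive: +1 to 3 (cap) — 6 left.
Only 6 left; Library takes them to reach 9.
Total = 8×3 + 2×9 + 9×17 = 195.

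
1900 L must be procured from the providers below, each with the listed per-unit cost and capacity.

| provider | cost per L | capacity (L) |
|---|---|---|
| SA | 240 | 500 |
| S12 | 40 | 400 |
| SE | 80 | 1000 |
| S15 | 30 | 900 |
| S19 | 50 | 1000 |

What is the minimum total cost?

Use providers in increasing cost order.
Take 900 from S15 at 30 — need 1000 more.
S12 (40): use full 400 — 600 L to go.
S19 (50): take the remaining 600 — done.
SE, SA: unused.
Cost = 900×30 + 400×40 + 600×50 = 73000.

73000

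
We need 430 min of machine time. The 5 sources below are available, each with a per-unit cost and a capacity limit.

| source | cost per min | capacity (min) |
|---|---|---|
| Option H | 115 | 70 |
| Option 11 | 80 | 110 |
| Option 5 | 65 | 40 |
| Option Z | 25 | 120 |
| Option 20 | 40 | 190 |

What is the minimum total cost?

Cheapest first:
Option Z at 25: take all 120 min ; 310 still needed.
Option 20 (40): use full 190 ; 120 min to go.
Option 5 at 65: take all 40 min ; 80 still needed.
Take 80 from Option 11 at 80 to finish.
Option H: unused.
Cost = 120×25 + 190×40 + 40×65 + 80×80 = 19600.

19600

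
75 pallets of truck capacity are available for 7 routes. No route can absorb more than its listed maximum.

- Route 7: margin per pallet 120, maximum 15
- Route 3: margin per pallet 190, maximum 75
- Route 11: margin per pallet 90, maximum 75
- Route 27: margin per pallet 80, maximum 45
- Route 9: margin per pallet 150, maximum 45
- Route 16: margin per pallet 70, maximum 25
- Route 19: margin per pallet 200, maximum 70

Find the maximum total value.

14950

Order the routes by margin per pallet: Route 19 200 > Route 3 190 > Route 9 150 > Route 7 120 > Route 11 90 > Route 27 80 > Route 16 70.
Route 19: +70 to 70 (cap) ; 5 left.
Route 3: +5 (room for 75) → 5. Pool exhausted.
Total = 190×5 + 200×70 = 14950.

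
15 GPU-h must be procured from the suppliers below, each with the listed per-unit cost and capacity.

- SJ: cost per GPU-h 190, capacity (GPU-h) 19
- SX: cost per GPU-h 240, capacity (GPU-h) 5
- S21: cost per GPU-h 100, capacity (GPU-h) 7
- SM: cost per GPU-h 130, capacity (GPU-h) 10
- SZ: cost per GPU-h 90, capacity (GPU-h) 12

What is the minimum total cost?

1380

Use suppliers in increasing cost order.
SZ (90): use full 12 — 3 GPU-h to go.
S21 (100): take the remaining 3 — done.
SM, SJ, SX: unused.
Cost = 12×90 + 3×100 = 1380.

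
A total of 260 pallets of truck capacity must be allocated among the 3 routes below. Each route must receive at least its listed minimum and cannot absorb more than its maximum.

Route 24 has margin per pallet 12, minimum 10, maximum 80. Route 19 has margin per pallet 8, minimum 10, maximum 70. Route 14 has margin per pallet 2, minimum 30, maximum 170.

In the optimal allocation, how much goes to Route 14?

110

Meeting every minimum uses 10+10+30 = 50 pallets, leaving 210.
Order the routes by margin per pallet: Route 24 12 > Route 19 8 > Route 14 2.
Give Route 24 70 more to hit its cap of 80 — 140 left.
Route 19: +60 to 70 (cap) — 80 left.
Only 80 left; Route 14 takes them to reach 110.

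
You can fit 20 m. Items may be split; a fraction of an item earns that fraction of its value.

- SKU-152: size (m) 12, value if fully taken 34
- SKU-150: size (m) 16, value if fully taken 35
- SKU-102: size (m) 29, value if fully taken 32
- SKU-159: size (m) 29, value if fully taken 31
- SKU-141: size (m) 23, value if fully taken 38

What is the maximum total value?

Best value per unit of size first: SKU-152 34/12≈2.83, SKU-150 35/16≈2.19, SKU-141 38/23≈1.65, SKU-102 32/29≈1.1, SKU-159 31/29≈1.07.
All 12 m of SKU-152 fit (value 34) — 8 remain.
8 m left: a 8/16 share of SKU-150 gives 35×8/16 = 17.5.
Total value = 51.5.

51.5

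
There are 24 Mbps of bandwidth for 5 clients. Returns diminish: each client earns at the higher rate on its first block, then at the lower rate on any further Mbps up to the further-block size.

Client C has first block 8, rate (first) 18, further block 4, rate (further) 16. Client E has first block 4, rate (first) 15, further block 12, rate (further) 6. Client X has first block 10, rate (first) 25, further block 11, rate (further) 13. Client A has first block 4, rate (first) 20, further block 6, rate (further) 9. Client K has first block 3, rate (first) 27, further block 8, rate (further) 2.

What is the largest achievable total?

Rank every tier by rate: Client K/T1 27 > Client X/T1 25 > Client A/T1 20 > Client C/T1 18 > Client C/T2 16 > Client E/T1 15 > Client X/T2 13 > Client A/T2 9 > Client E/T2 6 > Client K/T2 2.
Fill Client K T1 block (3 at 27) ; 21 left.
Client X T1 at 25: fill all 10 ; 11 left.
Fill Client A T1 block (4 at 20) ; 7 left.
Client C T1 at 18: only 7 left, fill 7.
Total = 27×3 + 25×10 + 20×4 + 18×7 = 537.

537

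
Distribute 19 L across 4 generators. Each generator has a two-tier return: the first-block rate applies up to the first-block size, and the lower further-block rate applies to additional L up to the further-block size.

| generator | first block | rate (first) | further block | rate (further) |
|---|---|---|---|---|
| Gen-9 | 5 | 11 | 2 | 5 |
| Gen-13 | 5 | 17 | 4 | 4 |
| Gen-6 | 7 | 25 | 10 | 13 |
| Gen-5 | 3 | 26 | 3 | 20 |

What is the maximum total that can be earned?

Order all 8 blocks by rate: Gen-5/T1 26 > Gen-6/T1 25 > Gen-5/T2 20 > Gen-13/T1 17 > Gen-6/T2 13 > Gen-9/T1 11 > Gen-9/T2 5 > Gen-13/T2 4.
Gen-5/T1 (26): +3 ; 16 left.
Fill Gen-6 T1 block (7 at 25) ; 9 left.
Fill Gen-5 T2 block (3 at 20) ; 6 left.
Gen-13 T1 at 17: fill all 5 ; 1 left.
1 remain; put them into Gen-6 T2 at 13.
Total = 26×3 + 25×7 + 20×3 + 17×5 + 13×1 = 411.

411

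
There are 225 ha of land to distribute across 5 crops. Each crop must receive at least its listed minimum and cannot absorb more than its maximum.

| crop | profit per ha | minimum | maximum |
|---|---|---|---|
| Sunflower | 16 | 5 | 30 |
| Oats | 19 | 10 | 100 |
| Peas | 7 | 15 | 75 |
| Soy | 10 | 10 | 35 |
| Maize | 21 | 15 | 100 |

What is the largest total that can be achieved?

Meeting every minimum uses 5+10+15+10+15 = 55 ha, leaving 170.
Order the crops by profit per ha: Maize 21 > Oats 19 > Sunflower 16 > Soy 10 > Peas 7.
Maize: +85 to 100 (cap) — 85 left.
Oats has room for 90 more but only 85 remain, so it gets 95.
Total = 16×5 + 19×95 + 7×15 + 10×10 + 21×100 = 4190.

4190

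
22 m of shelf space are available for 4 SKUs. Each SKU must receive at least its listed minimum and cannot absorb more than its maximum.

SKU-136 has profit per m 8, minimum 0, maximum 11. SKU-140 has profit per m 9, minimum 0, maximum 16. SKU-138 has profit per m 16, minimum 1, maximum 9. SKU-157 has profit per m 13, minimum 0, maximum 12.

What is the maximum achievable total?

309

Meeting every minimum uses 0+0+1+0 = 1 m, leaving 21.
Rank by profit per m: SKU-138 16 > SKU-157 13 > SKU-140 9 > SKU-136 8.
Give SKU-138 8 more to hit its cap of 9 → 13 left.
SKU-157: +12 to 12 (cap) → 1 left.
Only 1 left; SKU-140 takes them to reach 1.
Total = 9×1 + 16×9 + 13×12 = 309.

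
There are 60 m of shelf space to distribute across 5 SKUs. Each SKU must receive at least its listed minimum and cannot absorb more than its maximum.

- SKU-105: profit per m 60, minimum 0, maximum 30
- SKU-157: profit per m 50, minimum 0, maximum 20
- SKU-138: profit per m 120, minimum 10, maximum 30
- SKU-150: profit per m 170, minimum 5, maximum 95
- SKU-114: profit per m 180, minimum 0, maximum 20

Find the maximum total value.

9900

Meeting every minimum uses 0+0+10+5+0 = 15 m, leaving 45.
Highest profit per m first: SKU-114 180 > SKU-150 170 > SKU-138 120 > SKU-105 60 > SKU-157 50.
SKU-114 takes 20 more to reach its cap of 20 ; 25 left.
Only 25 left; SKU-150 takes them to reach 30.
Total = 120×10 + 170×30 + 180×20 = 9900.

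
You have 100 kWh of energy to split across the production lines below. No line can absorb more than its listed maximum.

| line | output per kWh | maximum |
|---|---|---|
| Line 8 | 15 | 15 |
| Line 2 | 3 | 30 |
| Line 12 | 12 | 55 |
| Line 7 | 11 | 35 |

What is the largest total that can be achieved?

Rank by output per kWh: Line 8 15 > Line 12 12 > Line 7 11 > Line 2 3.
Give Line 8 15 to hit its cap of 15 — 85 left.
Line 12 takes 55 to reach its cap of 55 — 30 left.
Line 7: +30 (room for 35) → 30. Pool exhausted.
Total = 15×15 + 12×55 + 11×30 = 1215.

1215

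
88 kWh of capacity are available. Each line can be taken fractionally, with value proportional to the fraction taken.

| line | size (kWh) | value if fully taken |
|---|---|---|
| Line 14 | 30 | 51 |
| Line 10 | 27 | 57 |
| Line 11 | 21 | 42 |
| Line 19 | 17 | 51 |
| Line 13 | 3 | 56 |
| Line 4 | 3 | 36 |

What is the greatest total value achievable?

270.9

Rank by value-to-size ratio: Line 13 56/3≈18.7, Line 4 36/3≈12, Line 19 51/17≈3, Line 10 57/27≈2.11, Line 11 42/21≈2, Line 14 51/30≈1.7.
Line 13: take in full, 3 kWh for value 56 — 85 left.
Line 4: take in full, 3 kWh for value 36 — 82 left.
Take all of Line 19 (17 kWh, value 51) — 65 kWh left.
All 27 kWh of Line 10 fit (value 57) — 38 remain.
All 21 kWh of Line 11 fit (value 42) — 17 remain.
Fill the last 17 kWh with part of Line 14: 17/30 of it earns 28.9.
Total value = 270.9.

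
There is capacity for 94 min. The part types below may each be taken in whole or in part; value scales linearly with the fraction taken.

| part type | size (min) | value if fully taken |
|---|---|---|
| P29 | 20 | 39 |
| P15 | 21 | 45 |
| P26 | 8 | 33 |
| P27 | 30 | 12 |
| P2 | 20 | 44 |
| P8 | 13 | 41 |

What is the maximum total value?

Rank by value-to-size ratio: P26 33/8≈4.12, P8 41/13≈3.15, P2 44/20≈2.2, P15 45/21≈2.14, P29 39/20≈1.95, P27 12/30≈0.4.
P26: take in full, 8 min for value 33 — 86 left.
All 13 min of P8 fit (value 41) — 73 remain.
Take all of P2 (20 min, value 44) — 53 min left.
P15: take in full, 21 min for value 45 — 32 left.
All 20 min of P29 fit (value 39) — 12 remain.
12 min left: a 12/30 share of P27 gives 12×12/30 = 4.8.
Total value = 206.8.

206.8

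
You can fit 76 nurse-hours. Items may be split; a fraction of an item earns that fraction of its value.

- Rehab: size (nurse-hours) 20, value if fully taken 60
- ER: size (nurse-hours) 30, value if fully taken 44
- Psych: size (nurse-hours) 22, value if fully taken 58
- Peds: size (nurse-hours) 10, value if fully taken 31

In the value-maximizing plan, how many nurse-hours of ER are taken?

Rank by value-to-size ratio: Peds 31/10≈3.1, Rehab 60/20≈3, Psych 58/22≈2.64, ER 44/30≈1.47.
Peds: take in full, 10 nurse-hours for value 31 — 66 left.
Rehab: take in full, 20 nurse-hours for value 60 — 46 left.
All 22 nurse-hours of Psych fit (value 58) — 24 remain.
Only 24 nurse-hours remain; take 24/30 of ER for value 44×24/30 = 35.2.

24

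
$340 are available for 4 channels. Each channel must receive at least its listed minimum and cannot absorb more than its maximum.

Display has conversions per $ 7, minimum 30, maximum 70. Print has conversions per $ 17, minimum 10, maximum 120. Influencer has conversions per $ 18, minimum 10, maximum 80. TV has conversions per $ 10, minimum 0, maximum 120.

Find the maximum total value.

4790

Meeting every minimum uses 30+10+10+0 = 50 $, leaving 290.
Rank by conversions per $: Influencer 18 > Print 17 > TV 10 > Display 7.
Influencer: +70 to 80 (cap) → 220 left.
Print takes 110 more to reach its cap of 120 → 110 left.
Only 110 left; TV takes them to reach 110.
Total = 7×30 + 17×120 + 18×80 + 10×110 = 4790.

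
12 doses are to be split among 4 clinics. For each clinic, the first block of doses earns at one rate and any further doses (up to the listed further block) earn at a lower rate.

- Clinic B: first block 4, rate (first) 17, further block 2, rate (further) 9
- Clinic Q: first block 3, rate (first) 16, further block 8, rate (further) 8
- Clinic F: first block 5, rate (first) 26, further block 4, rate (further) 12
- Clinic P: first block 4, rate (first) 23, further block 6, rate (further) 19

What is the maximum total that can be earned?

Treat each block as its own option and order by rate: Clinic F/tier1 26 > Clinic P/tier1 23 > Clinic P/tier2 19 > Clinic B/tier1 17 > Clinic Q/tier1 16 > Clinic F/tier2 12 > Clinic B/tier2 9 > Clinic Q/tier2 8.
Clinic F tier1 at 26: fill all 5 — 7 left.
Fill Clinic P tier1 block (4 at 23) — 3 left.
3 remain; put them into Clinic P tier2 at 19.
Total = 26×5 + 23×4 + 19×3 = 279.

279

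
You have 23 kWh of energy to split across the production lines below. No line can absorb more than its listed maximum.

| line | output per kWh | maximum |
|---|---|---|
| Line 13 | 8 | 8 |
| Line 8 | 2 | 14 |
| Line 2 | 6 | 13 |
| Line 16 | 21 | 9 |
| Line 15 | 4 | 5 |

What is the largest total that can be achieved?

289

Rank by output per kWh: Line 16 21 > Line 13 8 > Line 2 6 > Line 15 4 > Line 8 2.
Line 16 takes 9 to reach its cap of 9 ; 14 left.
Line 13: +8 to 8 (cap) ; 6 left.
Line 2 has room for 13 but only 6 remain, so it gets 6.
Total = 8×8 + 6×6 + 21×9 = 289.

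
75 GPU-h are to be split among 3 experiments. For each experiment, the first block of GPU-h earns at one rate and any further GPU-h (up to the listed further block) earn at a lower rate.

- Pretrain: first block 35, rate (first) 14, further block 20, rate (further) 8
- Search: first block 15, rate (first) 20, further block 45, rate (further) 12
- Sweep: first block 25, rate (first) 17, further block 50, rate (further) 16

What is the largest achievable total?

1285

Treat each block as its own option and order by rate: Search/first 20 > Sweep/first 17 > Sweep/second 16 > Pretrain/first 14 > Search/second 12 > Pretrain/second 8.
Search first at 20: fill all 15 ; 60 left.
Fill Sweep first block (25 at 17) ; 35 left.
35 remain; put them into Sweep second at 16.
Total = 20×15 + 17×25 + 16×35 = 1285.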